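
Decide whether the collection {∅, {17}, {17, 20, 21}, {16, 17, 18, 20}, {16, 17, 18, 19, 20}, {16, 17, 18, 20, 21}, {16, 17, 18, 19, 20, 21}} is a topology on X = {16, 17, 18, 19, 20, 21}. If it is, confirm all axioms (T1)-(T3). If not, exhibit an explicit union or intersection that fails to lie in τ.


τ is NOT a topology on X.

Axiom (T1): ∅ ∈ τ? Yes; X ∈ τ? Yes.
Axiom (T2/T3): check pairwise unions and intersections of members of τ.
Counterexample for (T3): {17, 20, 21} ∩ {16, 17, 18, 20} = {17, 20} ∉ τ. Therefore τ is NOT a topology.


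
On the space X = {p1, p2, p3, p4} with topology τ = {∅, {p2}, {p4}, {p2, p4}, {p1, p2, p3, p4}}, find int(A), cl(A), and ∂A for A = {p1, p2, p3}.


int(A) = {p2}, cl(A) = {p1, p2, p3}, ∂A = {p1, p3}.

Closed sets in (X, τ) are complements of opens:
  closed(X, τ) = {∅, {p1, p3}, {p1, p2, p3}, {p1, p3, p4}, {p1, p2, p3, p4}}.
int(A) = ⋃ {U ∈ τ : U ⊆ A}. Opens contained in A: ∅, {p2}.
Taking the union of these: int(A) = {p2}.
cl(A) = ⋂ {C closed : A ⊆ C}. Closed sets containing A: {p1, p2, p3}, {p1, p2, p3, p4}.
Intersecting these: cl(A) = {p1, p2, p3}.
∂A = cl(A) ∖ int(A) = {p1, p2, p3} ∖ {p2} = {p1, p3}.


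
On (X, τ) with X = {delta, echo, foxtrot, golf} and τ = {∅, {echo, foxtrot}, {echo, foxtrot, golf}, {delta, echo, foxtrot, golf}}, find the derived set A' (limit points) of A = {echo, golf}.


A' = {delta, foxtrot, golf}

For each x ∈ X, list the open sets U ∈ τ with x ∈ U, then check whether U ∩ (A ∖ {x}) ≠ ∅ for every such U.
  x = delta: opens ∋ x are {delta, echo, foxtrot, golf}; each meets A ∖ {delta}, so x IS a limit point.
  x = echo: open {echo, foxtrot} ∋ x has {echo, foxtrot} ∩ (A ∖ {echo}) = ∅, so x is NOT a limit point.
  x = foxtrot: opens ∋ x are {echo, foxtrot}, {echo, foxtrot, golf}, {delta, echo, foxtrot, golf}; each meets A ∖ {foxtrot}, so x IS a limit point.
  x = golf: opens ∋ x are {echo, foxtrot, golf}, {delta, echo, foxtrot, golf}; each meets A ∖ {golf}, so x IS a limit point.
Collecting: A' = {delta, foxtrot, golf}.


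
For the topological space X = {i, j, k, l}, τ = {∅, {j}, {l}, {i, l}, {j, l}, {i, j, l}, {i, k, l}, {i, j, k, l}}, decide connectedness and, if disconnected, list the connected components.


(X, τ) is disconnected; components = [{j}, {i, k, l}].

Find clopen sets (U ∈ τ with X ∖ U ∈ τ):
  U = ∅, X ∖ U = {i, j, k, l} — both open, so U is clopen.
  U = {j}, X ∖ U = {i, k, l} — both open, so U is clopen.
  U = {i, k, l}, X ∖ U = {j} — both open, so U is clopen.
  U = {i, j, k, l}, X ∖ U = ∅ — both open, so U is clopen.
Nontrivial clopen(s) exist: e.g. {i, k, l}. So (X, τ) is disconnected.
Compute connected components by grouping points that agree on all clopens:
  component: {j}
  component: {i, k, l}


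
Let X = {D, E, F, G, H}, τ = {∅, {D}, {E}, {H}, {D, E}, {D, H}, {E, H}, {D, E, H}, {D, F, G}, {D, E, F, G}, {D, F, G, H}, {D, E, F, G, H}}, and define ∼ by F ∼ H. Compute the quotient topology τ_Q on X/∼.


X/∼ = {[D], [E], [F=H], [G]}; |τ_Q| = 6.

Equivalence classes: [D], [E], [F=H], [G].
Quotient map π: X → X/∼ sends D ↦ [D], E ↦ [E], F ↦ [F=H], G ↦ [G], H ↦ [F=H].
For each subset V ⊆ X/∼, compute π^{-1}(V) ⊆ X and check whether π^{-1}(V) ∈ τ. V is open in τ_Q iff π^{-1}(V) ∈ τ.
  V = {}: π^{-1}(V) = ∅ ∈ τ ✓.
  V = {[D]}: π^{-1}(V) = {D} ∈ τ ✓.
  V = {[E]}: π^{-1}(V) = {E} ∈ τ ✓.
  V = {[D], [E]}: π^{-1}(V) = {D, E} ∈ τ ✓.
  V = {[F=H]}: π^{-1}(V) = {F, H} ∉ τ ✗.
  V = {[D], [F=H]}: π^{-1}(V) = {D, F, H} ∉ τ ✗.
  V = {[E], [F=H]}: π^{-1}(V) = {E, F, H} ∉ τ ✗.
  V = {[D], [E], [F=H]}: π^{-1}(V) = {D, E, F, H} ∉ τ ✗.
  V = {[G]}: π^{-1}(V) = {G} ∉ τ ✗.
  V = {[D], [G]}: π^{-1}(V) = {D, G} ∉ τ ✗.
  V = {[E], [G]}: π^{-1}(V) = {E, G} ∉ τ ✗.
  V = {[D], [E], [G]}: π^{-1}(V) = {D, E, G} ∉ τ ✗.
  V = {[F=H], [G]}: π^{-1}(V) = {F, G, H} ∉ τ ✗.
  V = {[D], [F=H], [G]}: π^{-1}(V) = {D, F, G, H} ∈ τ ✓.
  V = {[E], [F=H], [G]}: π^{-1}(V) = {E, F, G, H} ∉ τ ✗.
  V = {[D], [E], [F=H], [G]}: π^{-1}(V) = {D, E, F, G, H} ∈ τ ✓.
Open sets in the quotient: τ_Q = {{}, {[D]}, {[E]}, {[D], [E]}, {[D], [F=H], [G]}, {[D], [E], [F=H], [G]}} (6 elements).


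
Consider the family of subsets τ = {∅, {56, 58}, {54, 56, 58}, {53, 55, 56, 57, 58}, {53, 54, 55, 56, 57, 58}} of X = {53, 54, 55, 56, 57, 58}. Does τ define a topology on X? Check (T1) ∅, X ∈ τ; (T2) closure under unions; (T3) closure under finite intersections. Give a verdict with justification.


τ IS a topology on X.

Axiom (T1): ∅ ∈ τ? Yes; X ∈ τ? Yes.
Axiom (T2/T3): check pairwise unions and intersections of members of τ.
All pairwise intersections and unions checked — each lies in τ. Therefore τ satisfies (T1), (T2), (T3): it IS a topology on X.


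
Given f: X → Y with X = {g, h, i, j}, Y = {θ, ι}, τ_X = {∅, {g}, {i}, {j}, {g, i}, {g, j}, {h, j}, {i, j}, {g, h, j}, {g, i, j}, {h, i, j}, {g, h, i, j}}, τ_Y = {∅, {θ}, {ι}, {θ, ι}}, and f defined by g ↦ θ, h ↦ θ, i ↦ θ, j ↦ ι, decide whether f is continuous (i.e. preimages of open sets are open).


f is NOT continuous.

Compute f^{-1}(U) for each U ∈ τ_Y:
  U = ∅: f^{-1}(U) = ∅ ∈ τ_X ✓.
  U = {θ}: f^{-1}(U) = {g, h, i} ∉ τ_X ✗.
  U = {ι}: f^{-1}(U) = {j} ∈ τ_X ✓.
  U = {θ, ι}: f^{-1}(U) = {g, h, i, j} ∈ τ_X ✓.
Found U = {θ} with f^{-1}(U) = {g, h, i} not in τ_X. Therefore f is NOT continuous.


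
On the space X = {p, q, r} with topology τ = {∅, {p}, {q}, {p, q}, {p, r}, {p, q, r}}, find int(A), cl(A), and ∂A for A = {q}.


int(A) = {q}, cl(A) = {q}, ∂A = ∅.

Closed sets in (X, τ) are complements of opens:
  closed(X, τ) = {∅, {q}, {r}, {p, r}, {q, r}, {p, q, r}}.
int(A) = ⋃ {U ∈ τ : U ⊆ A}. Opens contained in A: ∅, {q}.
Taking the union of these: int(A) = {q}.
cl(A) = ⋂ {C closed : A ⊆ C}. Closed sets containing A: {q}, {q, r}, {p, q, r}.
Intersecting these: cl(A) = {q}.
∂A = cl(A) ∖ int(A) = {q} ∖ {q} = ∅.


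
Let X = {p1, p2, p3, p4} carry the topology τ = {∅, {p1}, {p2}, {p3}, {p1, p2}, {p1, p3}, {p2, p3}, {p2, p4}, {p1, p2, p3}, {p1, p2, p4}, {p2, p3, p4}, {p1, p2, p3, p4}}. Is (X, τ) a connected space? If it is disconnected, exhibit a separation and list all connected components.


(X, τ) is disconnected; components = [{p1}, {p3}, {p2, p4}].

Find clopen sets (U ∈ τ with X ∖ U ∈ τ):
  U = ∅, X ∖ U = {p1, p2, p3, p4} — both open, so U is clopen.
  U = {p1}, X ∖ U = {p2, p3, p4} — both open, so U is clopen.
  U = {p3}, X ∖ U = {p1, p2, p4} — both open, so U is clopen.
  U = {p1, p3}, X ∖ U = {p2, p4} — both open, so U is clopen.
  U = {p2, p4}, X ∖ U = {p1, p3} — both open, so U is clopen.
  U = {p1, p2, p4}, X ∖ U = {p3} — both open, so U is clopen.
  U = {p2, p3, p4}, X ∖ U = {p1} — both open, so U is clopen.
  U = {p1, p2, p3, p4}, X ∖ U = ∅ — both open, so U is clopen.
Nontrivial clopen(s) exist: e.g. {p1, p3}. So (X, τ) is disconnected.
Compute connected components by grouping points that agree on all clopens:
  component: {p1}
  component: {p3}
  component: {p2, p4}


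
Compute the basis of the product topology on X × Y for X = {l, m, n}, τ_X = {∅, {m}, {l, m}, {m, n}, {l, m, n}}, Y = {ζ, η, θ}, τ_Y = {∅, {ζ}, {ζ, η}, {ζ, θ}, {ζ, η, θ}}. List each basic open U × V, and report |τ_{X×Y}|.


Basis B = {∅ × ∅, {m} × {ζ}, {l, m} × {ζ}, {m} × {ζ, η}, {m} × {ζ, θ}, {m, n} × {ζ}, {l, m, n} × {ζ}, {m} × {ζ, η, θ}, {l, m} × {ζ, η}, {l, m} × {ζ, θ}, {m, n} × {ζ, η}, {m, n} × {ζ, θ}, {l, m} × {ζ, η, θ}, {l, m, n} × {ζ, η}, {l, m, n} × {ζ, θ}, {m, n} × {ζ, η, θ}, {l, m, n} × {ζ, η, θ}}; |τ_{X×Y}| = 48.

Enumerate products U × V with U ∈ τ_X, V ∈ τ_Y (deduplicated):
  ∅ × ∅ = {} (∅)
  {m} × {ζ} = {(m,ζ)}
  {l, m} × {ζ} = {(l,ζ), (m,ζ)}
  {m} × {ζ, η} = {(m,ζ), (m,η)}
  {m} × {ζ, θ} = {(m,ζ), (m,θ)}
  {m, n} × {ζ} = {(m,ζ), (n,ζ)}
  {l, m, n} × {ζ} = {(l,ζ), (m,ζ), (n,ζ)}
  {m} × {ζ, η, θ} = {(m,ζ), (m,η), (m,θ)}
  {l, m} × {ζ, η} = {(l,ζ), (l,η), (m,ζ), (m,η)}
  {l, m} × {ζ, θ} = {(l,ζ), (l,θ), (m,ζ), (m,θ)}
  {m, n} × {ζ, η} = {(m,ζ), (m,η), (n,ζ), (n,η)}
  {m, n} × {ζ, θ} = {(m,ζ), (m,θ), (n,ζ), (n,θ)}
  {l, m} × {ζ, η, θ} = {(l,ζ), (l,η), (l,θ), (m,ζ), (m,η), (m,θ)}
  {l, m, n} × {ζ, η} = {(l,ζ), (l,η), (m,ζ), (m,η), (n,ζ), (n,η)}
  {l, m, n} × {ζ, θ} = {(l,ζ), (l,θ), (m,ζ), (m,θ), (n,ζ), (n,θ)}
  {m, n} × {ζ, η, θ} = {(m,ζ), (m,η), (m,θ), (n,ζ), (n,η), (n,θ)}
  {l, m, n} × {ζ, η, θ} = {(l,ζ), (l,η), (l,θ), (m,ζ), (m,η), (m,θ), (n,ζ), (n,η), (n,θ)}
These 17 distinct sets form the basis B.
Close under arbitrary unions to get τ_{X×Y}; counting gives |τ_{X×Y}| = 48.


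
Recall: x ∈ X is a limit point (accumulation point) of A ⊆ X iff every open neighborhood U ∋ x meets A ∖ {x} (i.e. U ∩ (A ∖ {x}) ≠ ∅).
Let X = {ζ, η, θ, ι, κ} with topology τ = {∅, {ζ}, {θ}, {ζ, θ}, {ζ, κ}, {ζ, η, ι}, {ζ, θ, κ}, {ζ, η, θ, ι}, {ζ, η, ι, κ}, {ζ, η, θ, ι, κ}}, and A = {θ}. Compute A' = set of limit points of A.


A' = ∅

For each x ∈ X, list the open sets U ∈ τ with x ∈ U, then check whether U ∩ (A ∖ {x}) ≠ ∅ for every such U.
  x = ζ: open {ζ} ∋ x has {ζ} ∩ (A ∖ {ζ}) = ∅, so x is NOT a limit point.
  x = η: open {ζ, η, ι} ∋ x has {ζ, η, ι} ∩ (A ∖ {η}) = ∅, so x is NOT a limit point.
  x = θ: open {θ} ∋ x has {θ} ∩ (A ∖ {θ}) = ∅, so x is NOT a limit point.
  x = ι: open {ζ, η, ι} ∋ x has {ζ, η, ι} ∩ (A ∖ {ι}) = ∅, so x is NOT a limit point.
  x = κ: open {ζ, κ} ∋ x has {ζ, κ} ∩ (A ∖ {κ}) = ∅, so x is NOT a limit point.
Collecting: A' = ∅.


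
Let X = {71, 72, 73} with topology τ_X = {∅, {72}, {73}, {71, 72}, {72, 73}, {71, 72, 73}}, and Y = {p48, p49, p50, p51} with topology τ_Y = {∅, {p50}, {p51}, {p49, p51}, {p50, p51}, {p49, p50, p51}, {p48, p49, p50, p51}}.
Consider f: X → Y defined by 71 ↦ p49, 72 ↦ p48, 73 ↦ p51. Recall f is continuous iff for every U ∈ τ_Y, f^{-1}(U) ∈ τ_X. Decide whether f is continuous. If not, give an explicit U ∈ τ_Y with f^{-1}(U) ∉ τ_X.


f is NOT continuous.

Compute f^{-1}(U) for each U ∈ τ_Y:
  U = ∅: f^{-1}(U) = ∅ ∈ τ_X ✓.
  U = {p50}: f^{-1}(U) = ∅ ∈ τ_X ✓.
  U = {p51}: f^{-1}(U) = {73} ∈ τ_X ✓.
  U = {p49, p51}: f^{-1}(U) = {71, 73} ∉ τ_X ✗.
  U = {p50, p51}: f^{-1}(U) = {73} ∈ τ_X ✓.
  U = {p49, p50, p51}: f^{-1}(U) = {71, 73} ∉ τ_X ✗.
  U = {p48, p49, p50, p51}: f^{-1}(U) = {71, 72, 73} ∈ τ_X ✓.
Found U = {p49, p51} with f^{-1}(U) = {71, 73} not in τ_X. Therefore f is NOT continuous.


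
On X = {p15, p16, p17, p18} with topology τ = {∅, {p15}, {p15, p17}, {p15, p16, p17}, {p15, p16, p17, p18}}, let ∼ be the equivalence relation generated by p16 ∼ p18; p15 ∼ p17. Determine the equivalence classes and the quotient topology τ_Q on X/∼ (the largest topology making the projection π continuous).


X/∼ = {[p15=p17], [p16=p18]}; |τ_Q| = 3.

Equivalence classes: [p15=p17], [p16=p18].
Quotient map π: X → X/∼ sends p15 ↦ [p15=p17], p16 ↦ [p16=p18], p17 ↦ [p15=p17], p18 ↦ [p16=p18].
For each subset V ⊆ X/∼, compute π^{-1}(V) ⊆ X and check whether π^{-1}(V) ∈ τ. V is open in τ_Q iff π^{-1}(V) ∈ τ.
  V = {}: π^{-1}(V) = ∅ ∈ τ ✓.
  V = {[p15=p17]}: π^{-1}(V) = {p15, p17} ∈ τ ✓.
  V = {[p16=p18]}: π^{-1}(V) = {p16, p18} ∉ τ ✗.
  V = {[p15=p17], [p16=p18]}: π^{-1}(V) = {p15, p16, p17, p18} ∈ τ ✓.
Open sets in the quotient: τ_Q = {{}, {[p15=p17]}, {[p15=p17], [p16=p18]}} (3 elements).


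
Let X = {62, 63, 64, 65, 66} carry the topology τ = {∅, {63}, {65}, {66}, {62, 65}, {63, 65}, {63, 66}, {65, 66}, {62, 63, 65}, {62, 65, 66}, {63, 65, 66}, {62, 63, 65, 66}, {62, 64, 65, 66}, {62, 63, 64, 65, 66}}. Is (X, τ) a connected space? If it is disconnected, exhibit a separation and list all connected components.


(X, τ) is disconnected; components = [{63}, {62, 64, 65, 66}].

Find clopen sets (U ∈ τ with X ∖ U ∈ τ):
  U = ∅, X ∖ U = {62, 63, 64, 65, 66} — both open, so U is clopen.
  U = {63}, X ∖ U = {62, 64, 65, 66} — both open, so U is clopen.
  U = {62, 64, 65, 66}, X ∖ U = {63} — both open, so U is clopen.
  U = {62, 63, 64, 65, 66}, X ∖ U = ∅ — both open, so U is clopen.
Nontrivial clopen(s) exist: e.g. {63}. So (X, τ) is disconnected.
Compute connected components by grouping points that agree on all clopens:
  component: {63}
  component: {62, 64, 65, 66}


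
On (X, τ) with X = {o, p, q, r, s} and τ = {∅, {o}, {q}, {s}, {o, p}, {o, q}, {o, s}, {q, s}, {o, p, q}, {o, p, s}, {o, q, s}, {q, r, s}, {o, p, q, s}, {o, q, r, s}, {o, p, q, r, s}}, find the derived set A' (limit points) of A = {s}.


A' = {r}

For each x ∈ X, list the open sets U ∈ τ with x ∈ U, then check whether U ∩ (A ∖ {x}) ≠ ∅ for every such U.
  x = o: open {o} ∋ x has {o} ∩ (A ∖ {o}) = ∅, so x is NOT a limit point.
  x = p: open {o, p} ∋ x has {o, p} ∩ (A ∖ {p}) = ∅, so x is NOT a limit point.
  x = q: open {q} ∋ x has {q} ∩ (A ∖ {q}) = ∅, so x is NOT a limit point.
  x = r: opens ∋ x are {q, r, s}, {o, q, r, s}, {o, p, q, r, s}; each meets A ∖ {r}, so x IS a limit point.
  x = s: open {s} ∋ x has {s} ∩ (A ∖ {s}) = ∅, so x is NOT a limit point.
Collecting: A' = {r}.


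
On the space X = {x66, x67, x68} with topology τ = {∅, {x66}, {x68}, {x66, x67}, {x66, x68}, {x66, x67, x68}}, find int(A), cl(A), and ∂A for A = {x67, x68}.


int(A) = {x68}, cl(A) = {x67, x68}, ∂A = {x67}.

Closed sets in (X, τ) are complements of opens:
  closed(X, τ) = {∅, {x67}, {x68}, {x66, x67}, {x67, x68}, {x66, x67, x68}}.
int(A) = ⋃ {U ∈ τ : U ⊆ A}. Opens contained in A: ∅, {x68}.
Taking the union of these: int(A) = {x68}.
cl(A) = ⋂ {C closed : A ⊆ C}. Closed sets containing A: {x67, x68}, {x66, x67, x68}.
Intersecting these: cl(A) = {x67, x68}.
∂A = cl(A) ∖ int(A) = {x67, x68} ∖ {x68} = {x67}.


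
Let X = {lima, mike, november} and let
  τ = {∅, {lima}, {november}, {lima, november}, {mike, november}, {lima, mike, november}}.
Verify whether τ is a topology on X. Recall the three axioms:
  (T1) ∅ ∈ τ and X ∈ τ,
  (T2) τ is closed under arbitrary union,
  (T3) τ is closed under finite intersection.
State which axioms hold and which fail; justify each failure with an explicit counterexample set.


τ IS a topology on X.

Axiom (T1): ∅ ∈ τ? Yes; X ∈ τ? Yes.
Axiom (T2/T3): check pairwise unions and intersections of members of τ.
All pairwise intersections and unions checked — each lies in τ. Therefore τ satisfies (T1), (T2), (T3): it IS a topology on X.


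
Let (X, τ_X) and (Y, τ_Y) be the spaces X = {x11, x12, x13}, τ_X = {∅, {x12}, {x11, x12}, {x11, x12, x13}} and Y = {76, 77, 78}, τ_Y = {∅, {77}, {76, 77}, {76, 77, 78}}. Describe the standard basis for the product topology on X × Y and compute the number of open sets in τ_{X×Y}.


Basis B = {∅ × ∅, {x12} × {77}, {x11, x12} × {77}, {x12} × {76, 77}, {x11, x12, x13} × {77}, {x12} × {76, 77, 78}, {x11, x12} × {76, 77}, {x11, x12} × {76, 77, 78}, {x11, x12, x13} × {76, 77}, {x11, x12, x13} × {76, 77, 78}}; |τ_{X×Y}| = 20.

Enumerate products U × V with U ∈ τ_X, V ∈ τ_Y (deduplicated):
  ∅ × ∅ = {} (∅)
  {x12} × {77} = {(x12,77)}
  {x11, x12} × {77} = {(x11,77), (x12,77)}
  {x12} × {76, 77} = {(x12,76), (x12,77)}
  {x11, x12, x13} × {77} = {(x11,77), (x12,77), (x13,77)}
  {x12} × {76, 77, 78} = {(x12,76), (x12,77), (x12,78)}
  {x11, x12} × {76, 77} = {(x11,76), (x11,77), (x12,76), (x12,77)}
  {x11, x12} × {76, 77, 78} = {(x11,76), (x11,77), (x11,78), (x12,76), (x12,77), (x12,78)}
  {x11, x12, x13} × {76, 77} = {(x11,76), (x11,77), (x12,76), (x12,77), (x13,76), (x13,77)}
  {x11, x12, x13} × {76, 77, 78} = {(x11,76), (x11,77), (x11,78), (x12,76), (x12,77), (x12,78), (x13,76), (x13,77), (x13,78)}
These 10 distinct sets form the basis B.
Close under arbitrary unions to get τ_{X×Y}; counting gives |τ_{X×Y}| = 20.


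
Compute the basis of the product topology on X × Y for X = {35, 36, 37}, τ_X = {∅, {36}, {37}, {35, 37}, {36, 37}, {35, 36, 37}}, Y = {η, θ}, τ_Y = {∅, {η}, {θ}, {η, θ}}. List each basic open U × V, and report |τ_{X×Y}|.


Basis B = {∅ × ∅, {36} × {η}, {36} × {θ}, {37} × {η}, {37} × {θ}, {35, 37} × {η}, {35, 37} × {θ}, {36} × {η, θ}, {36, 37} × {η}, {36, 37} × {θ}, {37} × {η, θ}, {35, 36, 37} × {η}, {35, 36, 37} × {θ}, {35, 37} × {η, θ}, {36, 37} × {η, θ}, {35, 36, 37} × {η, θ}}; |τ_{X×Y}| = 36.

Enumerate products U × V with U ∈ τ_X, V ∈ τ_Y (deduplicated):
  ∅ × ∅ = {} (∅)
  {36} × {η} = {(36,η)}
  {36} × {θ} = {(36,θ)}
  {37} × {η} = {(37,η)}
  {37} × {θ} = {(37,θ)}
  {35, 37} × {η} = {(35,η), (37,η)}
  {35, 37} × {θ} = {(35,θ), (37,θ)}
  {36} × {η, θ} = {(36,η), (36,θ)}
  {36, 37} × {η} = {(36,η), (37,η)}
  {36, 37} × {θ} = {(36,θ), (37,θ)}
  {37} × {η, θ} = {(37,η), (37,θ)}
  {35, 36, 37} × {η} = {(35,η), (36,η), (37,η)}
  {35, 36, 37} × {θ} = {(35,θ), (36,θ), (37,θ)}
  {35, 37} × {η, θ} = {(35,η), (35,θ), (37,η), (37,θ)}
  {36, 37} × {η, θ} = {(36,η), (36,θ), (37,η), (37,θ)}
  {35, 36, 37} × {η, θ} = {(35,η), (35,θ), (36,η), (36,θ), (37,η), (37,θ)}
These 16 distinct sets form the basis B.
Close under arbitrary unions to get τ_{X×Y}; counting gives |τ_{X×Y}| = 36.


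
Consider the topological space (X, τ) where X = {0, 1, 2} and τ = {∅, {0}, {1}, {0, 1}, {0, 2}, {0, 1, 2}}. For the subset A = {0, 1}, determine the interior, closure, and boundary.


int(A) = {0, 1}, cl(A) = {0, 1, 2}, ∂A = {2}.

Closed sets in (X, τ) are complements of opens:
  closed(X, τ) = {∅, {1}, {2}, {0, 2}, {1, 2}, {0, 1, 2}}.
int(A) = ⋃ {U ∈ τ : U ⊆ A}. Opens contained in A: ∅, {0}, {1}, {0, 1}.
Taking the union of these: int(A) = {0, 1}.
cl(A) = ⋂ {C closed : A ⊆ C}. Closed sets containing A: {0, 1, 2}.
Intersecting these: cl(A) = {0, 1, 2}.
∂A = cl(A) ∖ int(A) = {0, 1, 2} ∖ {0, 1} = {2}.


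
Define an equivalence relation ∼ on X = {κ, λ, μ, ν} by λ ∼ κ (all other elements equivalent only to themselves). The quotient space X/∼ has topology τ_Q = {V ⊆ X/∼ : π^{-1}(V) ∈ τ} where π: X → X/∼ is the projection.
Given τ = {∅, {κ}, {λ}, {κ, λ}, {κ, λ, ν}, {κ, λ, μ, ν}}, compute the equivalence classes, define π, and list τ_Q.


X/∼ = {[κ=λ], [μ], [ν]}; |τ_Q| = 4.

Equivalence classes: [κ=λ], [μ], [ν].
Quotient map π: X → X/∼ sends κ ↦ [κ=λ], λ ↦ [κ=λ], μ ↦ [μ], ν ↦ [ν].
For each subset V ⊆ X/∼, compute π^{-1}(V) ⊆ X and check whether π^{-1}(V) ∈ τ. V is open in τ_Q iff π^{-1}(V) ∈ τ.
  V = {}: π^{-1}(V) = ∅ ∈ τ ✓.
  V = {[κ=λ]}: π^{-1}(V) = {κ, λ} ∈ τ ✓.
  V = {[μ]}: π^{-1}(V) = {μ} ∉ τ ✗.
  V = {[κ=λ], [μ]}: π^{-1}(V) = {κ, λ, μ} ∉ τ ✗.
  V = {[ν]}: π^{-1}(V) = {ν} ∉ τ ✗.
  V = {[κ=λ], [ν]}: π^{-1}(V) = {κ, λ, ν} ∈ τ ✓.
  V = {[μ], [ν]}: π^{-1}(V) = {μ, ν} ∉ τ ✗.
  V = {[κ=λ], [μ], [ν]}: π^{-1}(V) = {κ, λ, μ, ν} ∈ τ ✓.
Open sets in the quotient: τ_Q = {{}, {[κ=λ]}, {[κ=λ], [ν]}, {[κ=λ], [μ], [ν]}} (4 elements).


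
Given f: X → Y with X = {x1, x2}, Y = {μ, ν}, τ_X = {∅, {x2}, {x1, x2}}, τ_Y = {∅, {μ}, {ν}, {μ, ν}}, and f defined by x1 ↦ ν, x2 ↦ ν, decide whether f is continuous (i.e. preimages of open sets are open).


f IS continuous.

Compute f^{-1}(U) for each U ∈ τ_Y:
  U = ∅: f^{-1}(U) = ∅ ∈ τ_X ✓.
  U = {μ}: f^{-1}(U) = ∅ ∈ τ_X ✓.
  U = {ν}: f^{-1}(U) = {x1, x2} ∈ τ_X ✓.
  U = {μ, ν}: f^{-1}(U) = {x1, x2} ∈ τ_X ✓.
Every preimage lies in τ_X, so f IS continuous.


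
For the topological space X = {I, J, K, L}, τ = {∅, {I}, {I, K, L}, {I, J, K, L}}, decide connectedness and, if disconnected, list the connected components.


(X, τ) is connected.

Find clopen sets (U ∈ τ with X ∖ U ∈ τ):
  U = ∅, X ∖ U = {I, J, K, L} — both open, so U is clopen.
  U = {I, J, K, L}, X ∖ U = ∅ — both open, so U is clopen.
Only trivial clopens (∅ and X) exist, so (X, τ) is connected.
Compute connected components by grouping points that agree on all clopens:
  component: {I, J, K, L}


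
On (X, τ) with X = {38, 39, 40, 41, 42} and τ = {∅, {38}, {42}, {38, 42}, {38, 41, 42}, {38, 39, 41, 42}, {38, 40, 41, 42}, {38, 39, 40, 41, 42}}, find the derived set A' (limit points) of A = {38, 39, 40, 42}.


A' = {39, 40, 41}

For each x ∈ X, list the open sets U ∈ τ with x ∈ U, then check whether U ∩ (A ∖ {x}) ≠ ∅ for every such U.
  x = 38: open {38} ∋ x has {38} ∩ (A ∖ {38}) = ∅, so x is NOT a limit point.
  x = 39: opens ∋ x are {38, 39, 41, 42}, {38, 39, 40, 41, 42}; each meets A ∖ {39}, so x IS a limit point.
  x = 40: opens ∋ x are {38, 40, 41, 42}, {38, 39, 40, 41, 42}; each meets A ∖ {40}, so x IS a limit point.
  x = 41: opens ∋ x are {38, 41, 42}, {38, 39, 41, 42}, {38, 40, 41, 42}, {38, 39, 40, 41, 42}; each meets A ∖ {41}, so x IS a limit point.
  x = 42: open {42} ∋ x has {42} ∩ (A ∖ {42}) = ∅, so x is NOT a limit point.
Collecting: A' = {39, 40, 41}.


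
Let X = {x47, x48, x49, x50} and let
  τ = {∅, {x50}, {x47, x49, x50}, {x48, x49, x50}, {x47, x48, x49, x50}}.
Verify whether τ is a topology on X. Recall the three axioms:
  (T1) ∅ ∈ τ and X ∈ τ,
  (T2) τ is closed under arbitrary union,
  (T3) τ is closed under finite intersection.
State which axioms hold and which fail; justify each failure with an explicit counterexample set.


τ is NOT a topology on X.

Axiom (T1): ∅ ∈ τ? Yes; X ∈ τ? Yes.
Axiom (T2/T3): check pairwise unions and intersections of members of τ.
Counterexample for (T3): {x47, x49, x50} ∩ {x48, x49, x50} = {x49, x50} ∉ τ. Therefore τ is NOT a topology.


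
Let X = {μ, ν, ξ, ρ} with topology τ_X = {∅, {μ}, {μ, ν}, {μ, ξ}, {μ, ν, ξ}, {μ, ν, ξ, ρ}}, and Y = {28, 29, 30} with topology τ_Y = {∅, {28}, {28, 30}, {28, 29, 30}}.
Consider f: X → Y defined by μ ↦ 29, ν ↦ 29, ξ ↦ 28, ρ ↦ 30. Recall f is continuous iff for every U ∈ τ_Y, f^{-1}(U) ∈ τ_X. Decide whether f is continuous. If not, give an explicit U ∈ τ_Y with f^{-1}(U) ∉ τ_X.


f is NOT continuous.

Compute f^{-1}(U) for each U ∈ τ_Y:
  U = ∅: f^{-1}(U) = ∅ ∈ τ_X ✓.
  U = {28}: f^{-1}(U) = {ξ} ∉ τ_X ✗.
  U = {28, 30}: f^{-1}(U) = {ξ, ρ} ∉ τ_X ✗.
  U = {28, 29, 30}: f^{-1}(U) = {μ, ν, ξ, ρ} ∈ τ_X ✓.
Found U = {28} with f^{-1}(U) = {ξ} not in τ_X. Therefore f is NOT continuous.


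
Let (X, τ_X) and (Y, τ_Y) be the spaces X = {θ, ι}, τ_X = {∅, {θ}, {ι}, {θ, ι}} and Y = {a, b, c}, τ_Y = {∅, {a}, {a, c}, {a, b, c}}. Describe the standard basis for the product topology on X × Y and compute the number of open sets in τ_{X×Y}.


Basis B = {∅ × ∅, {θ} × {a}, {ι} × {a}, {θ} × {a, c}, {θ, ι} × {a}, {ι} × {a, c}, {θ} × {a, b, c}, {ι} × {a, b, c}, {θ, ι} × {a, c}, {θ, ι} × {a, b, c}}; |τ_{X×Y}| = 16.

Enumerate products U × V with U ∈ τ_X, V ∈ τ_Y (deduplicated):
  ∅ × ∅ = {} (∅)
  {θ} × {a} = {(θ,a)}
  {ι} × {a} = {(ι,a)}
  {θ} × {a, c} = {(θ,a), (θ,c)}
  {θ, ι} × {a} = {(θ,a), (ι,a)}
  {ι} × {a, c} = {(ι,a), (ι,c)}
  {θ} × {a, b, c} = {(θ,a), (θ,b), (θ,c)}
  {ι} × {a, b, c} = {(ι,a), (ι,b), (ι,c)}
  {θ, ι} × {a, c} = {(θ,a), (θ,c), (ι,a), (ι,c)}
  {θ, ι} × {a, b, c} = {(θ,a), (θ,b), (θ,c), (ι,a), (ι,b), (ι,c)}
These 10 distinct sets form the basis B.
Close under arbitrary unions to get τ_{X×Y}; counting gives |τ_{X×Y}| = 16.


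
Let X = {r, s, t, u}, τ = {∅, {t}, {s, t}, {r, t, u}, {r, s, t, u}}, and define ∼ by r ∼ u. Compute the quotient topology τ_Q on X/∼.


X/∼ = {[r=u], [s], [t]}; |τ_Q| = 5.

Equivalence classes: [r=u], [s], [t].
Quotient map π: X → X/∼ sends r ↦ [r=u], s ↦ [s], t ↦ [t], u ↦ [r=u].
For each subset V ⊆ X/∼, compute π^{-1}(V) ⊆ X and check whether π^{-1}(V) ∈ τ. V is open in τ_Q iff π^{-1}(V) ∈ τ.
  V = {}: π^{-1}(V) = ∅ ∈ τ ✓.
  V = {[r=u]}: π^{-1}(V) = {r, u} ∉ τ ✗.
  V = {[s]}: π^{-1}(V) = {s} ∉ τ ✗.
  V = {[r=u], [s]}: π^{-1}(V) = {r, s, u} ∉ τ ✗.
  V = {[t]}: π^{-1}(V) = {t} ∈ τ ✓.
  V = {[r=u], [t]}: π^{-1}(V) = {r, t, u} ∈ τ ✓.
  V = {[s], [t]}: π^{-1}(V) = {s, t} ∈ τ ✓.
  V = {[r=u], [s], [t]}: π^{-1}(V) = {r, s, t, u} ∈ τ ✓.
Open sets in the quotient: τ_Q = {{}, {[t]}, {[r=u], [t]}, {[s], [t]}, {[r=u], [s], [t]}} (5 elements).


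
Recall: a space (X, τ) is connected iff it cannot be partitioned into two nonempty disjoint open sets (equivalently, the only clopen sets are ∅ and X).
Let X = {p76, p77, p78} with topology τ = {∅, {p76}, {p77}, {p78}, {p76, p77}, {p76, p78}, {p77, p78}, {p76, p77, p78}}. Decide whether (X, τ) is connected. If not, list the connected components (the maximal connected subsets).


(X, τ) is disconnected; components = [{p76}, {p77}, {p78}].

Find clopen sets (U ∈ τ with X ∖ U ∈ τ):
  U = ∅, X ∖ U = {p76, p77, p78} — both open, so U is clopen.
  U = {p76}, X ∖ U = {p77, p78} — both open, so U is clopen.
  U = {p77}, X ∖ U = {p76, p78} — both open, so U is clopen.
  U = {p78}, X ∖ U = {p76, p77} — both open, so U is clopen.
  U = {p76, p77}, X ∖ U = {p78} — both open, so U is clopen.
  U = {p76, p78}, X ∖ U = {p77} — both open, so U is clopen.
  U = {p77, p78}, X ∖ U = {p76} — both open, so U is clopen.
  U = {p76, p77, p78}, X ∖ U = ∅ — both open, so U is clopen.
Nontrivial clopen(s) exist: e.g. {p76, p78}. So (X, τ) is disconnected.
Compute connected components by grouping points that agree on all clopens:
  component: {p76}
  component: {p77}
  component: {p78}


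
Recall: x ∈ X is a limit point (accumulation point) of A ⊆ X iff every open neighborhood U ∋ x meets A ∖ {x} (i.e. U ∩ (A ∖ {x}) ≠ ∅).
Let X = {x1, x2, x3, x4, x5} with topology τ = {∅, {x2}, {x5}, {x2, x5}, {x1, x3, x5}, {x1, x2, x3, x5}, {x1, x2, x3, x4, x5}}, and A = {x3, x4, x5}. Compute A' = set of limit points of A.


A' = {x1, x3, x4}

For each x ∈ X, list the open sets U ∈ τ with x ∈ U, then check whether U ∩ (A ∖ {x}) ≠ ∅ for every such U.
  x = x1: opens ∋ x are {x1, x3, x5}, {x1, x2, x3, x5}, {x1, x2, x3, x4, x5}; each meets A ∖ {x1}, so x IS a limit point.
  x = x2: open {x2} ∋ x has {x2} ∩ (A ∖ {x2}) = ∅, so x is NOT a limit point.
  x = x3: opens ∋ x are {x1, x3, x5}, {x1, x2, x3, x5}, {x1, x2, x3, x4, x5}; each meets A ∖ {x3}, so x IS a limit point.
  x = x4: opens ∋ x are {x1, x2, x3, x4, x5}; each meets A ∖ {x4}, so x IS a limit point.
  x = x5: open {x5} ∋ x has {x5} ∩ (A ∖ {x5}) = ∅, so x is NOT a limit point.
Collecting: A' = {x1, x3, x4}.


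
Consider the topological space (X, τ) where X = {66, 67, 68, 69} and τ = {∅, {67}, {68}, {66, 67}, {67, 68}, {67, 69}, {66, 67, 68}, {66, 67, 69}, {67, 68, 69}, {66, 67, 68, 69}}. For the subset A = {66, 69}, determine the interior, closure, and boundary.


int(A) = ∅, cl(A) = {66, 69}, ∂A = {66, 69}.

Closed sets in (X, τ) are complements of opens:
  closed(X, τ) = {∅, {66}, {68}, {69}, {66, 68}, {66, 69}, {68, 69}, {66, 67, 69}, {66, 68, 69}, {66, 67, 68, 69}}.
int(A) = ⋃ {U ∈ τ : U ⊆ A}. Opens contained in A: ∅.
Taking the union of these: int(A) = ∅.
cl(A) = ⋂ {C closed : A ⊆ C}. Closed sets containing A: {66, 69}, {66, 67, 69}, {66, 68, 69}, {66, 67, 68, 69}.
Intersecting these: cl(A) = {66, 69}.
∂A = cl(A) ∖ int(A) = {66, 69} ∖ ∅ = {66, 69}.


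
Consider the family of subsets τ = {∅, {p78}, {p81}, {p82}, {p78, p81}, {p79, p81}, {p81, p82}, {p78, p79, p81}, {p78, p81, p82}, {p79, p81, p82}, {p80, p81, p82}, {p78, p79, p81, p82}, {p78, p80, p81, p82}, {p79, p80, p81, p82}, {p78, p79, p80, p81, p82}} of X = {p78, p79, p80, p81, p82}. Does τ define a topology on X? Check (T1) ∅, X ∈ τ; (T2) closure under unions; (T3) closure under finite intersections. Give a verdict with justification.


τ is NOT a topology on X.

Axiom (T1): ∅ ∈ τ? Yes; X ∈ τ? Yes.
Axiom (T2/T3): check pairwise unions and intersections of members of τ.
Counterexample for (T2): {p78} ∪ {p82} = {p78, p82} ∉ τ. Therefore τ is NOT a topology.


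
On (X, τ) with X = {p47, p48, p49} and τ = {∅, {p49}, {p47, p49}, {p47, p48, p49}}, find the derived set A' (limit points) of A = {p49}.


A' = {p47, p48}

For each x ∈ X, list the open sets U ∈ τ with x ∈ U, then check whether U ∩ (A ∖ {x}) ≠ ∅ for every such U.
  x = p47: opens ∋ x are {p47, p49}, {p47, p48, p49}; each meets A ∖ {p47}, so x IS a limit point.
  x = p48: opens ∋ x are {p47, p48, p49}; each meets A ∖ {p48}, so x IS a limit point.
  x = p49: open {p49} ∋ x has {p49} ∩ (A ∖ {p49}) = ∅, so x is NOT a limit point.
Collecting: A' = {p47, p48}.


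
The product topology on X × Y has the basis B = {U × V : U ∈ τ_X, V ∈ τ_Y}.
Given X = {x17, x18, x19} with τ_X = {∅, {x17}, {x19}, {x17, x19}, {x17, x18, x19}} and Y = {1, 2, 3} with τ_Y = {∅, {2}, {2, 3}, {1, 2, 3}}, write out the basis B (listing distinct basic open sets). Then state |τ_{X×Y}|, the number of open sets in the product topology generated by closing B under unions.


Basis B = {∅ × ∅, {x17} × {2}, {x19} × {2}, {x17} × {2, 3}, {x17, x19} × {2}, {x19} × {2, 3}, {x17} × {1, 2, 3}, {x17, x18, x19} × {2}, {x19} × {1, 2, 3}, {x17, x19} × {2, 3}, {x17, x19} × {1, 2, 3}, {x17, x18, x19} × {2, 3}, {x17, x18, x19} × {1, 2, 3}}; |τ_{X×Y}| = 30.

Enumerate products U × V with U ∈ τ_X, V ∈ τ_Y (deduplicated):
  ∅ × ∅ = {} (∅)
  {x17} × {2} = {(x17,2)}
  {x19} × {2} = {(x19,2)}
  {x17} × {2, 3} = {(x17,2), (x17,3)}
  {x17, x19} × {2} = {(x17,2), (x19,2)}
  {x19} × {2, 3} = {(x19,2), (x19,3)}
  {x17} × {1, 2, 3} = {(x17,1), (x17,2), (x17,3)}
  {x17, x18, x19} × {2} = {(x17,2), (x18,2), (x19,2)}
  {x19} × {1, 2, 3} = {(x19,1), (x19,2), (x19,3)}
  {x17, x19} × {2, 3} = {(x17,2), (x17,3), (x19,2), (x19,3)}
  {x17, x19} × {1, 2, 3} = {(x17,1), (x17,2), (x17,3), (x19,1), (x19,2), (x19,3)}
  {x17, x18, x19} × {2, 3} = {(x17,2), (x17,3), (x18,2), (x18,3), (x19,2), (x19,3)}
  {x17, x18, x19} × {1, 2, 3} = {(x17,1), (x17,2), (x17,3), (x18,1), (x18,2), (x18,3), (x19,1), (x19,2), (x19,3)}
These 13 distinct sets form the basis B.
Close under arbitrary unions to get τ_{X×Y}; counting gives |τ_{X×Y}| = 30.


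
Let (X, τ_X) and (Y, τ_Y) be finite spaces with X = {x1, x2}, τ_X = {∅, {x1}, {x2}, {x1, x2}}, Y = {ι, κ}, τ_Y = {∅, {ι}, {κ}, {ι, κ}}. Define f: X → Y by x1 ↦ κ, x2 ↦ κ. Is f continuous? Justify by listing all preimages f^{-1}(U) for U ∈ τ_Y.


f IS continuous.

Compute f^{-1}(U) for each U ∈ τ_Y:
  U = ∅: f^{-1}(U) = ∅ ∈ τ_X ✓.
  U = {ι}: f^{-1}(U) = ∅ ∈ τ_X ✓.
  U = {κ}: f^{-1}(U) = {x1, x2} ∈ τ_X ✓.
  U = {ι, κ}: f^{-1}(U) = {x1, x2} ∈ τ_X ✓.
Every preimage lies in τ_X, so f IS continuous.


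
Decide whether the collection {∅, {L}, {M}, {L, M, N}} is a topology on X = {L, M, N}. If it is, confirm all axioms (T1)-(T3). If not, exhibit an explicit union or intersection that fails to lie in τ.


τ is NOT a topology on X.

Axiom (T1): ∅ ∈ τ? Yes; X ∈ τ? Yes.
Axiom (T2/T3): check pairwise unions and intersections of members of τ.
Counterexample for (T2): {L} ∪ {M} = {L, M} ∉ τ. Therefore τ is NOT a topology.


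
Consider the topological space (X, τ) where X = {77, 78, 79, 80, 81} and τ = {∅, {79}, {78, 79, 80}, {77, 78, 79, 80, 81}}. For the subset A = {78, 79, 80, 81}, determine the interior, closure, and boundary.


int(A) = {78, 79, 80}, cl(A) = {77, 78, 79, 80, 81}, ∂A = {77, 81}.

Closed sets in (X, τ) are complements of opens:
  closed(X, τ) = {∅, {77, 81}, {77, 78, 80, 81}, {77, 78, 79, 80, 81}}.
int(A) = ⋃ {U ∈ τ : U ⊆ A}. Opens contained in A: ∅, {79}, {78, 79, 80}.
Taking the union of these: int(A) = {78, 79, 80}.
cl(A) = ⋂ {C closed : A ⊆ C}. Closed sets containing A: {77, 78, 79, 80, 81}.
Intersecting these: cl(A) = {77, 78, 79, 80, 81}.
∂A = cl(A) ∖ int(A) = {77, 78, 79, 80, 81} ∖ {78, 79, 80} = {77, 81}.


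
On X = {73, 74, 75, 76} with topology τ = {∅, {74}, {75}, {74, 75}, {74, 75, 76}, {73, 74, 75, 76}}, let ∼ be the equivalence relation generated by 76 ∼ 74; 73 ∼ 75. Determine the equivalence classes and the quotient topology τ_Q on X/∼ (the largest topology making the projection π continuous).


X/∼ = {[73=75], [74=76]}; |τ_Q| = 2.

Equivalence classes: [73=75], [74=76].
Quotient map π: X → X/∼ sends 73 ↦ [73=75], 74 ↦ [74=76], 75 ↦ [73=75], 76 ↦ [74=76].
For each subset V ⊆ X/∼, compute π^{-1}(V) ⊆ X and check whether π^{-1}(V) ∈ τ. V is open in τ_Q iff π^{-1}(V) ∈ τ.
  V = {}: π^{-1}(V) = ∅ ∈ τ ✓.
  V = {[73=75]}: π^{-1}(V) = {73, 75} ∉ τ ✗.
  V = {[74=76]}: π^{-1}(V) = {74, 76} ∉ τ ✗.
  V = {[73=75], [74=76]}: π^{-1}(V) = {73, 74, 75, 76} ∈ τ ✓.
Open sets in the quotient: τ_Q = {{}, {[73=75], [74=76]}} (2 elements).


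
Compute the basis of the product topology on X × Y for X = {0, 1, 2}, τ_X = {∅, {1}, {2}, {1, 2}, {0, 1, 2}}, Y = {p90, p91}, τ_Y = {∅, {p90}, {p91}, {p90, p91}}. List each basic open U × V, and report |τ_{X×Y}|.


Basis B = {∅ × ∅, {1} × {p90}, {1} × {p91}, {2} × {p90}, {2} × {p91}, {1} × {p90, p91}, {1, 2} × {p90}, {1, 2} × {p91}, {2} × {p90, p91}, {0, 1, 2} × {p90}, {0, 1, 2} × {p91}, {1, 2} × {p90, p91}, {0, 1, 2} × {p90, p91}}; |τ_{X×Y}| = 25.

Enumerate products U × V with U ∈ τ_X, V ∈ τ_Y (deduplicated):
  ∅ × ∅ = {} (∅)
  {1} × {p90} = {(1,p90)}
  {1} × {p91} = {(1,p91)}
  {2} × {p90} = {(2,p90)}
  {2} × {p91} = {(2,p91)}
  {1} × {p90, p91} = {(1,p90), (1,p91)}
  {1, 2} × {p90} = {(1,p90), (2,p90)}
  {1, 2} × {p91} = {(1,p91), (2,p91)}
  {2} × {p90, p91} = {(2,p90), (2,p91)}
  {0, 1, 2} × {p90} = {(0,p90), (1,p90), (2,p90)}
  {0, 1, 2} × {p91} = {(0,p91), (1,p91), (2,p91)}
  {1, 2} × {p90, p91} = {(1,p90), (1,p91), (2,p90), (2,p91)}
  {0, 1, 2} × {p90, p91} = {(0,p90), (0,p91), (1,p90), (1,p91), (2,p90), (2,p91)}
These 13 distinct sets form the basis B.
Close under arbitrary unions to get τ_{X×Y}; counting gives |τ_{X×Y}| = 25.


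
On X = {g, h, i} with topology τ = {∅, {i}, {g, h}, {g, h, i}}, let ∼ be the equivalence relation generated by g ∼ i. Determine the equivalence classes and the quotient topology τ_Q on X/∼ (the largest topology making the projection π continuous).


X/∼ = {[g=i], [h]}; |τ_Q| = 2.

Equivalence classes: [g=i], [h].
Quotient map π: X → X/∼ sends g ↦ [g=i], h ↦ [h], i ↦ [g=i].
For each subset V ⊆ X/∼, compute π^{-1}(V) ⊆ X and check whether π^{-1}(V) ∈ τ. V is open in τ_Q iff π^{-1}(V) ∈ τ.
  V = {}: π^{-1}(V) = ∅ ∈ τ ✓.
  V = {[g=i]}: π^{-1}(V) = {g, i} ∉ τ ✗.
  V = {[h]}: π^{-1}(V) = {h} ∉ τ ✗.
  V = {[g=i], [h]}: π^{-1}(V) = {g, h, i} ∈ τ ✓.
Open sets in the quotient: τ_Q = {{}, {[g=i], [h]}} (2 elements).


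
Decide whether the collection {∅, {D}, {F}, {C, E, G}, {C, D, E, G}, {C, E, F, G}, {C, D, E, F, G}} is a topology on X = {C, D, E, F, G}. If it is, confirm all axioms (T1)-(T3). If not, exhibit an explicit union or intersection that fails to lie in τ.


τ is NOT a topology on X.

Axiom (T1): ∅ ∈ τ? Yes; X ∈ τ? Yes.
Axiom (T2/T3): check pairwise unions and intersections of members of τ.
Counterexample for (T2): {D} ∪ {F} = {D, F} ∉ τ. Therefore τ is NOT a topology.


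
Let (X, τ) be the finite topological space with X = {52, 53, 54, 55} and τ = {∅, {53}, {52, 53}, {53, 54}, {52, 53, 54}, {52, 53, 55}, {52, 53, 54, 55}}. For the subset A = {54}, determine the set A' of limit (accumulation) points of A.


A' = ∅

For each x ∈ X, list the open sets U ∈ τ with x ∈ U, then check whether U ∩ (A ∖ {x}) ≠ ∅ for every such U.
  x = 52: open {52, 53} ∋ x has {52, 53} ∩ (A ∖ {52}) = ∅, so x is NOT a limit point.
  x = 53: open {53} ∋ x has {53} ∩ (A ∖ {53}) = ∅, so x is NOT a limit point.
  x = 54: open {53, 54} ∋ x has {53, 54} ∩ (A ∖ {54}) = ∅, so x is NOT a limit point.
  x = 55: open {52, 53, 55} ∋ x has {52, 53, 55} ∩ (A ∖ {55}) = ∅, so x is NOT a limit point.
Collecting: A' = ∅.


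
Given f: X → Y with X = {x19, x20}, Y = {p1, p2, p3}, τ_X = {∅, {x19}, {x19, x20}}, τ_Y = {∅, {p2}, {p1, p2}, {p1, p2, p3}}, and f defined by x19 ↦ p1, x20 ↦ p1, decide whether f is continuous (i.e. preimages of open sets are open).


f IS continuous.

Compute f^{-1}(U) for each U ∈ τ_Y:
  U = ∅: f^{-1}(U) = ∅ ∈ τ_X ✓.
  U = {p2}: f^{-1}(U) = ∅ ∈ τ_X ✓.
  U = {p1, p2}: f^{-1}(U) = {x19, x20} ∈ τ_X ✓.
  U = {p1, p2, p3}: f^{-1}(U) = {x19, x20} ∈ τ_X ✓.
Every preimage lies in τ_X, so f IS continuous.


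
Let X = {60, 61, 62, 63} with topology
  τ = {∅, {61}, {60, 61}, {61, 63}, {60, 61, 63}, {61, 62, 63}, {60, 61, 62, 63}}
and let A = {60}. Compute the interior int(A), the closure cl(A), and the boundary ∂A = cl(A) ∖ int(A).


int(A) = ∅, cl(A) = {60}, ∂A = {60}.

Closed sets in (X, τ) are complements of opens:
  closed(X, τ) = {∅, {60}, {62}, {60, 62}, {62, 63}, {60, 62, 63}, {60, 61, 62, 63}}.
int(A) = ⋃ {U ∈ τ : U ⊆ A}. Opens contained in A: ∅.
Taking the union of these: int(A) = ∅.
cl(A) = ⋂ {C closed : A ⊆ C}. Closed sets containing A: {60}, {60, 62}, {60, 62, 63}, {60, 61, 62, 63}.
Intersecting these: cl(A) = {60}.
∂A = cl(A) ∖ int(A) = {60} ∖ ∅ = {60}.


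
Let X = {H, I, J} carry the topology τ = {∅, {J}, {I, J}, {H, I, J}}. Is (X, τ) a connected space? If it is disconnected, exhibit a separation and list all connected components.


(X, τ) is connected.

Find clopen sets (U ∈ τ with X ∖ U ∈ τ):
  U = ∅, X ∖ U = {H, I, J} — both open, so U is clopen.
  U = {H, I, J}, X ∖ U = ∅ — both open, so U is clopen.
Only trivial clopens (∅ and X) exist, so (X, τ) is connected.
Compute connected components by grouping points that agree on all clopens:
  component: {H, I, J}


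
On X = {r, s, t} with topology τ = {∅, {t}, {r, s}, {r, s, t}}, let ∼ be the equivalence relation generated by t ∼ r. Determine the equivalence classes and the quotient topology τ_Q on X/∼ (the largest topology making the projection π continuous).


X/∼ = {[r=t], [s]}; |τ_Q| = 2.

Equivalence classes: [r=t], [s].
Quotient map π: X → X/∼ sends r ↦ [r=t], s ↦ [s], t ↦ [r=t].
For each subset V ⊆ X/∼, compute π^{-1}(V) ⊆ X and check whether π^{-1}(V) ∈ τ. V is open in τ_Q iff π^{-1}(V) ∈ τ.
  V = {}: π^{-1}(V) = ∅ ∈ τ ✓.
  V = {[r=t]}: π^{-1}(V) = {r, t} ∉ τ ✗.
  V = {[s]}: π^{-1}(V) = {s} ∉ τ ✗.
  V = {[r=t], [s]}: π^{-1}(V) = {r, s, t} ∈ τ ✓.
Open sets in the quotient: τ_Q = {{}, {[r=t], [s]}} (2 elements).


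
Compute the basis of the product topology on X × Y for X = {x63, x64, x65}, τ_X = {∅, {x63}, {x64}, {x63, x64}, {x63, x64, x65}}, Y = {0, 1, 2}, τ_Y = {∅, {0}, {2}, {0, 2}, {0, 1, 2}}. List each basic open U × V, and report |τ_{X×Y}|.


Basis B = {∅ × ∅, {x63} × {0}, {x63} × {2}, {x64} × {0}, {x64} × {2}, {x63} × {0, 2}, {x63, x64} × {0}, {x63, x64} × {2}, {x64} × {0, 2}, {x63} × {0, 1, 2}, {x63, x64, x65} × {0}, {x63, x64, x65} × {2}, {x64} × {0, 1, 2}, {x63, x64} × {0, 2}, {x63, x64} × {0, 1, 2}, {x63, x64, x65} × {0, 2}, {x63, x64, x65} × {0, 1, 2}}; |τ_{X×Y}| = 48.

Enumerate products U × V with U ∈ τ_X, V ∈ τ_Y (deduplicated):
  ∅ × ∅ = {} (∅)
  {x63} × {0} = {(x63,0)}
  {x63} × {2} = {(x63,2)}
  {x64} × {0} = {(x64,0)}
  {x64} × {2} = {(x64,2)}
  {x63} × {0, 2} = {(x63,0), (x63,2)}
  {x63, x64} × {0} = {(x63,0), (x64,0)}
  {x63, x64} × {2} = {(x63,2), (x64,2)}
  {x64} × {0, 2} = {(x64,0), (x64,2)}
  {x63} × {0, 1, 2} = {(x63,0), (x63,1), (x63,2)}
  {x63, x64, x65} × {0} = {(x63,0), (x64,0), (x65,0)}
  {x63, x64, x65} × {2} = {(x63,2), (x64,2), (x65,2)}
  {x64} × {0, 1, 2} = {(x64,0), (x64,1), (x64,2)}
  {x63, x64} × {0, 2} = {(x63,0), (x63,2), (x64,0), (x64,2)}
  {x63, x64} × {0, 1, 2} = {(x63,0), (x63,1), (x63,2), (x64,0), (x64,1), (x64,2)}
  {x63, x64, x65} × {0, 2} = {(x63,0), (x63,2), (x64,0), (x64,2), (x65,0), (x65,2)}
  {x63, x64, x65} × {0, 1, 2} = {(x63,0), (x63,1), (x63,2), (x64,0), (x64,1), (x64,2), (x65,0), (x65,1), (x65,2)}
These 17 distinct sets form the basis B.
Close under arbitrary unions to get τ_{X×Y}; counting gives |τ_{X×Y}| = 48.
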